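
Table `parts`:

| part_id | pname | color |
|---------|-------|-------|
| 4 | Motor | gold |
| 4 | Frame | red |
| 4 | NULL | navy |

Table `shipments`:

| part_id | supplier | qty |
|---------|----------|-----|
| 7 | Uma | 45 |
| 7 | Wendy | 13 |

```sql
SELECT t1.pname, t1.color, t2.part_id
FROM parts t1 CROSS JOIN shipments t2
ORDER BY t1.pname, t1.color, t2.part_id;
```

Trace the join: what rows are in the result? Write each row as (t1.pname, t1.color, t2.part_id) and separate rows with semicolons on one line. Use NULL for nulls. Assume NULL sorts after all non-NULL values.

(Frame, red, 7); (Frame, red, 7); (Motor, gold, 7); (Motor, gold, 7); (NULL, navy, 7); (NULL, navy, 7)

CROSS JOIN pairs every row of `parts` with every row of `shipments`: 3 × 2 = 6 rows.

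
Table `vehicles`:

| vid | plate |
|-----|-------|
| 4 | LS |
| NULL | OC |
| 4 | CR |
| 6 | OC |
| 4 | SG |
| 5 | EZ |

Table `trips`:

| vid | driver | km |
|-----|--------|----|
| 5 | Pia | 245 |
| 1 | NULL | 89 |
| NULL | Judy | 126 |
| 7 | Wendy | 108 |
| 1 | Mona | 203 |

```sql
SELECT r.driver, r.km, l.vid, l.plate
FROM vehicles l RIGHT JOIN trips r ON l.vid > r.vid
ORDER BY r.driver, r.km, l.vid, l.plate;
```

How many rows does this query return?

RIGHT JOIN keeps every row from `trips`; unmatched rows get NULL for `vehicles`'s columns.
Matching on l.vid > r.vid. A NULL in a compared column never satisfies the condition.
- l (vid=4) pairs with 2 row(s) of r.
- l (vid=NULL) has no partner in r.
- l (vid=4) pairs with 2 row(s) of r.
- l (vid=6) pairs with 3 row(s) of r.
- l (vid=4) pairs with 2 row(s) of r.
- l (vid=5) pairs with 2 row(s) of r.
- plus 2 unmatched r row(s), each kept with NULL l columns.
Total: 11 matched + 2 padded = 13 rows.

13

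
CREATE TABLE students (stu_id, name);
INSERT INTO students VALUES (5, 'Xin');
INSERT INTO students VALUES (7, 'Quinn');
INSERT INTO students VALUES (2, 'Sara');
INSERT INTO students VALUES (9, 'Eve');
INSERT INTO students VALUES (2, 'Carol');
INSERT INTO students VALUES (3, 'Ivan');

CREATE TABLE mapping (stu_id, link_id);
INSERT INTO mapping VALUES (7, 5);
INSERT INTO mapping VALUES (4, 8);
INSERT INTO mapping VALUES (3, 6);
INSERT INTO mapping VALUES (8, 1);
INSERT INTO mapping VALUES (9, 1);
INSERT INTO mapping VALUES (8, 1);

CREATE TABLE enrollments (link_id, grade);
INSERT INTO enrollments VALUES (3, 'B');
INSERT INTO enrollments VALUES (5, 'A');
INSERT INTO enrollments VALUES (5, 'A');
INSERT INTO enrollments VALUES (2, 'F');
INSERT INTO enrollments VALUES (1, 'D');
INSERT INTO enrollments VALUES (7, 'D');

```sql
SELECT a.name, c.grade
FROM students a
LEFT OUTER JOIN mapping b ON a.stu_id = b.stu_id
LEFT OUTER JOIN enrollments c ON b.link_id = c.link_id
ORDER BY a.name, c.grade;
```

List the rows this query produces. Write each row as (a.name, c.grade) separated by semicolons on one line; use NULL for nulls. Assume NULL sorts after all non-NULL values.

(Carol, NULL); (Eve, D); (Ivan, NULL); (Quinn, A); (Quinn, A); (Sara, NULL); (Xin, NULL)

Step 1 — a LEFT JOIN b on stu_id → 6 row(s).
Then LEFT JOIN `enrollments c` on link_id: each of those 6 rows is kept; rows whose b.link_id has no match in c get NULL for c's columns.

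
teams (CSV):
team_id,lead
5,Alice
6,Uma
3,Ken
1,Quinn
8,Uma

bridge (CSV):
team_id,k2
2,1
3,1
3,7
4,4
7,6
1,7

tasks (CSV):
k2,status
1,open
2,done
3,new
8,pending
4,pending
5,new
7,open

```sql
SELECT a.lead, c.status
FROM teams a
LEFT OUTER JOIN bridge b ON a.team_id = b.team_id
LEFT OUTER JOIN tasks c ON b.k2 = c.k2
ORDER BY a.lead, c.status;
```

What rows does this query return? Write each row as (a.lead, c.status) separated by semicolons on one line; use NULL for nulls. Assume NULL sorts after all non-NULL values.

(Alice, NULL); (Ken, open); (Ken, open); (Quinn, open); (Uma, NULL); (Uma, NULL)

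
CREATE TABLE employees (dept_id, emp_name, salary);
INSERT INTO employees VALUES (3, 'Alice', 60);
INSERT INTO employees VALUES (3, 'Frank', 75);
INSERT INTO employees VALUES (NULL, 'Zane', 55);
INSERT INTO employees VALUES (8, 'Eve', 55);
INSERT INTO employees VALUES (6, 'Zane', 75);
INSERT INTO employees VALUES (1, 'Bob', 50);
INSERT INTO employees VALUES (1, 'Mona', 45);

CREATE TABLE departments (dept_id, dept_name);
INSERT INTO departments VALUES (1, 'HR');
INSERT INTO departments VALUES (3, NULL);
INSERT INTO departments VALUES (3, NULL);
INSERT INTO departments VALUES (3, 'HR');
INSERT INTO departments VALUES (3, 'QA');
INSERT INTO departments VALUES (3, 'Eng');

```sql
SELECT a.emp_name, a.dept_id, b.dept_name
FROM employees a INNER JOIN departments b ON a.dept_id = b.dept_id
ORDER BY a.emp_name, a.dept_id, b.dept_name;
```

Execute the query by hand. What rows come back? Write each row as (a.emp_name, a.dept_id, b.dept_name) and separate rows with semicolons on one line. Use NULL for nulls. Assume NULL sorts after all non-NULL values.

INNER JOIN keeps only pairs where the ON condition holds.
Matching on a.dept_id = b.dept_id. A NULL in a compared column never satisfies the condition.
- a row (dept_id=3): matches 5 b row(s) → 5 output row(s).
- a row (dept_id=3): matches 5 b row(s) → 5 output row(s).
- a row (dept_id=NULL): no match → dropped.
- a row (dept_id=8): no match → dropped.
- a row (dept_id=6): no match → dropped.
- a row (dept_id=1): matches 1 b row(s) → 1 output row(s).
- a row (dept_id=1): matches 1 b row(s) → 1 output row(s).

(Alice, 3, Eng); (Alice, 3, HR); (Alice, 3, QA); (Alice, 3, NULL); (Alice, 3, NULL); (Bob, 1, HR); (Frank, 3, Eng); (Frank, 3, HR); (Frank, 3, QA); (Frank, 3, NULL); (Frank, 3, NULL); (Mona, 1, HR)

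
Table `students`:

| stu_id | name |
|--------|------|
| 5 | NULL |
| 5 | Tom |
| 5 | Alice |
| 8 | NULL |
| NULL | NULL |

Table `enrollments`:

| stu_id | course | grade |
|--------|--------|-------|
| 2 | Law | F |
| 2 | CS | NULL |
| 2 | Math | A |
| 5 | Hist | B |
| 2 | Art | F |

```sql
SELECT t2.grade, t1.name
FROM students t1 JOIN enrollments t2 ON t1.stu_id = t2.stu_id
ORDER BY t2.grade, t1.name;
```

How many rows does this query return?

3

INNER JOIN keeps only pairs where the ON condition holds.
Matching on t1.stu_id = t2.stu_id. A NULL in a compared column never satisfies the condition.
- t1[0] stu_id=5 → 1 match(es) in t2 → 1 row(s).
- t1[1] stu_id=5 → 1 match(es) in t2 → 1 row(s).
- t1[2] stu_id=5 → 1 match(es) in t2 → 1 row(s).
- t1[3] stu_id=8 → no match; dropped.
- t1[4] stu_id=NULL → no match; dropped.
Total: 3 rows.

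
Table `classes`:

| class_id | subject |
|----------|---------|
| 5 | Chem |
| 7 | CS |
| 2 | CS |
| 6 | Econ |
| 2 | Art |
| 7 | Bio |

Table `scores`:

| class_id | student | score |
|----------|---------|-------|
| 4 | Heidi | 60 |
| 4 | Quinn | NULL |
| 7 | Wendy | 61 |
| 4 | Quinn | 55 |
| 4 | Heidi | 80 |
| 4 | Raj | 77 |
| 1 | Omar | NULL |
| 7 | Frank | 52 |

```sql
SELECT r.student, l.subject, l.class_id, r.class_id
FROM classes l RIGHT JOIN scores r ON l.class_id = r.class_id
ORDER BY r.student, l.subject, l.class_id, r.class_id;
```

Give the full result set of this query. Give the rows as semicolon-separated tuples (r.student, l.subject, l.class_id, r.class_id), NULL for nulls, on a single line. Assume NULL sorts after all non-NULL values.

(Frank, Bio, 7, 7); (Frank, CS, 7, 7); (Heidi, NULL, NULL, 4); (Heidi, NULL, NULL, 4); (Omar, NULL, NULL, 1); (Quinn, NULL, NULL, 4); (Quinn, NULL, NULL, 4); (Raj, NULL, NULL, 4); (Wendy, Bio, 7, 7); (Wendy, CS, 7, 7)

RIGHT JOIN keeps every row from `scores`; unmatched rows get NULL for `classes`'s columns.
Matching on l.class_id = r.class_id.
Matched pairs: 4; unmatched r rows kept: 6.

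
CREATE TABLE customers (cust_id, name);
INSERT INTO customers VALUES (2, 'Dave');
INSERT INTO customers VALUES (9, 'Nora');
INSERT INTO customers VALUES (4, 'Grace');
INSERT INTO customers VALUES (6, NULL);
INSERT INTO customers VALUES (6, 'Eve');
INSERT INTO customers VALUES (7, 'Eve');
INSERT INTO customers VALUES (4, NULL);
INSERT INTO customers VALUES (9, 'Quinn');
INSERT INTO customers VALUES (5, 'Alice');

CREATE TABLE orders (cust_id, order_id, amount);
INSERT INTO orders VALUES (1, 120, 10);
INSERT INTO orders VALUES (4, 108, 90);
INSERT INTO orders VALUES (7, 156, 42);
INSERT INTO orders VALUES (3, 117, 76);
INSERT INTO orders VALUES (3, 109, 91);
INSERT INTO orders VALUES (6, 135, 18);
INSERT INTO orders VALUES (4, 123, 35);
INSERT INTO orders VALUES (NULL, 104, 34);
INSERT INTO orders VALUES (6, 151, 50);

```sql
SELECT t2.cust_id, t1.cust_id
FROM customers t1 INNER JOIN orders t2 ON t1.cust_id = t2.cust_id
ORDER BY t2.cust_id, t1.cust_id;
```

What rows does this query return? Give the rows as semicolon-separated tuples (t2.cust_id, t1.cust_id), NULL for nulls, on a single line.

INNER JOIN keeps only pairs where the ON condition holds.
Matching on t1.cust_id = t2.cust_id. A NULL in a compared column never satisfies the condition.
- t1 row (cust_id=2): no match → dropped.
- t1 row (cust_id=9): no match → dropped.
- t1 row (cust_id=4): matches 2 t2 row(s) → 2 output row(s).
- t1 row (cust_id=6): matches 2 t2 row(s) → 2 output row(s).
- t1 row (cust_id=6): matches 2 t2 row(s) → 2 output row(s).
- t1 row (cust_id=7): matches 1 t2 row(s) → 1 output row(s).
- t1 row (cust_id=4): matches 2 t2 row(s) → 2 output row(s).
- t1 row (cust_id=9): no match → dropped.
- t1 row (cust_id=5): no match → dropped.
After projecting and ordering:
t2.cust_id | t1.cust_id
4 | 4
4 | 4
4 | 4
4 | 4
6 | 6
6 | 6
6 | 6
6 | 6
7 | 7

(4, 4); (4, 4); (4, 4); (4, 4); (6, 6); (6, 6); (6, 6); (6, 6); (7, 7)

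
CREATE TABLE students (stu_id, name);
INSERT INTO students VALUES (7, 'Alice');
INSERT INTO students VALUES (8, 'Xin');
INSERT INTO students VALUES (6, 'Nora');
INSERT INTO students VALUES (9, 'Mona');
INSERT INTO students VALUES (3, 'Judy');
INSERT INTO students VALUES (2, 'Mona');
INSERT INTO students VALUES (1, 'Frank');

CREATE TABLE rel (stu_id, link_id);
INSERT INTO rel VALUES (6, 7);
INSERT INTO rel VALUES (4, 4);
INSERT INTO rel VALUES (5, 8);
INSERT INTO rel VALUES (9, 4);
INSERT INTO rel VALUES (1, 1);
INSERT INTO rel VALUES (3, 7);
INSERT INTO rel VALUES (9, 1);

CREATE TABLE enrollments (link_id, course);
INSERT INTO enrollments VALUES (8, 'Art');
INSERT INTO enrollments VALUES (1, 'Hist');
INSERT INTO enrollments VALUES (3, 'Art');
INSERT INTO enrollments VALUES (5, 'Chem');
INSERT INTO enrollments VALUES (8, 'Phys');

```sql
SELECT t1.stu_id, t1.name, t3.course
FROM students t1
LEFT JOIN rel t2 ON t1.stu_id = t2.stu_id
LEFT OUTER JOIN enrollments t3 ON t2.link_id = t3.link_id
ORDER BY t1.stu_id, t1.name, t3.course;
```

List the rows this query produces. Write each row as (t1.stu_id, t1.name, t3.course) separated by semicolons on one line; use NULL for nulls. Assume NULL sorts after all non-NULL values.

(1, Frank, Hist); (2, Mona, NULL); (3, Judy, NULL); (6, Nora, NULL); (7, Alice, NULL); (8, Xin, NULL); (9, Mona, Hist); (9, Mona, NULL)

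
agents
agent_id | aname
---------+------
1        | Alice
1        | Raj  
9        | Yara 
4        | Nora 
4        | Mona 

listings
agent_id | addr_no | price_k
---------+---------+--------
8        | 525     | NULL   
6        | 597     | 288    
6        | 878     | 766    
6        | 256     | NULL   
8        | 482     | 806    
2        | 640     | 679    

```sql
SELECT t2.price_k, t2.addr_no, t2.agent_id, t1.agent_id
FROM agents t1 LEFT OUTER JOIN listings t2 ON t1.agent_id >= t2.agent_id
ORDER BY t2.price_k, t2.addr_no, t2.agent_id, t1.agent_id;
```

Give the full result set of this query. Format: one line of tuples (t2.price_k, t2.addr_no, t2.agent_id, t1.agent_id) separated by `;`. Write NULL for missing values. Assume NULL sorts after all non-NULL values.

LEFT JOIN keeps every row from `agents`; unmatched rows get NULL for `listings`'s columns.
Matching on t1.agent_id >= t2.agent_id.
- t1 (agent_id=1) has no partner → padded with NULL.
- t1 (agent_id=1) has no partner → padded with NULL.
- t1 (agent_id=9) pairs with 6 row(s) of t2.
- t1 (agent_id=4) pairs with 1 row(s) of t2.
- t1 (agent_id=4) pairs with 1 row(s) of t2.
After projecting and ordering:
t2.price_k | t2.addr_no | t2.agent_id | t1.agent_id
288 | 597 | 6 | 9
679 | 640 | 2 | 4
679 | 640 | 2 | 4
679 | 640 | 2 | 9
766 | 878 | 6 | 9
806 | 482 | 8 | 9
NULL | 256 | 6 | 9
NULL | 525 | 8 | 9
NULL | NULL | NULL | 1
NULL | NULL | NULL | 1

(288, 597, 6, 9); (679, 640, 2, 4); (679, 640, 2, 4); (679, 640, 2, 9); (766, 878, 6, 9); (806, 482, 8, 9); (NULL, 256, 6, 9); (NULL, 525, 8, 9); (NULL, NULL, NULL, 1); (NULL, NULL, NULL, 1)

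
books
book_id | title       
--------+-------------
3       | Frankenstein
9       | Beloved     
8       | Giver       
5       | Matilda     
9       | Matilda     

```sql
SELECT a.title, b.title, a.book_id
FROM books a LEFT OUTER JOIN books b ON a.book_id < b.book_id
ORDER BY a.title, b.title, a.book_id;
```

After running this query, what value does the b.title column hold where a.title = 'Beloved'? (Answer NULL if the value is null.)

LEFT JOIN keeps every row from `books a`; unmatched rows get NULL for `books b`'s columns.
Matching on a.book_id < b.book_id.
- a row (book_id=3): matches 4 b row(s) → 4 output row(s).
- a row (book_id=9): no match → kept, b columns NULL.
- a row (book_id=8): matches 2 b row(s) → 2 output row(s).
- a row (book_id=5): matches 3 b row(s) → 3 output row(s).
- a row (book_id=9): no match → kept, b columns NULL.

NULL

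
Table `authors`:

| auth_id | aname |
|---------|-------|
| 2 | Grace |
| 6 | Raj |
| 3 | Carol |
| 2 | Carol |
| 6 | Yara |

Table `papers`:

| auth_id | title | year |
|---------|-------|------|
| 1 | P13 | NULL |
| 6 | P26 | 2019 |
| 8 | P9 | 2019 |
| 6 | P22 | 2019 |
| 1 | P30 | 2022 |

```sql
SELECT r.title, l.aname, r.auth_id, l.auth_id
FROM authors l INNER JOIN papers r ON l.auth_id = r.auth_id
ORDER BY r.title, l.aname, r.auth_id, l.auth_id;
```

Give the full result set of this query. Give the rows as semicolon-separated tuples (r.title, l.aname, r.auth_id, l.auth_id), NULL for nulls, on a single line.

(P22, Raj, 6, 6); (P22, Yara, 6, 6); (P26, Raj, 6, 6); (P26, Yara, 6, 6)

INNER JOIN keeps only pairs where the ON condition holds.
Matching on l.auth_id = r.auth_id.
- l row (auth_id=2): no match → dropped.
- l row (auth_id=6): matches 2 r row(s) → 2 output row(s).
- l row (auth_id=3): no match → dropped.
- l row (auth_id=2): no match → dropped.
- l row (auth_id=6): matches 2 r row(s) → 2 output row(s).
After projecting and ordering:
r.title | l.aname | r.auth_id | l.auth_id
P22 | Raj | 6 | 6
P22 | Yara | 6 | 6
P26 | Raj | 6 | 6
P26 | Yara | 6 | 6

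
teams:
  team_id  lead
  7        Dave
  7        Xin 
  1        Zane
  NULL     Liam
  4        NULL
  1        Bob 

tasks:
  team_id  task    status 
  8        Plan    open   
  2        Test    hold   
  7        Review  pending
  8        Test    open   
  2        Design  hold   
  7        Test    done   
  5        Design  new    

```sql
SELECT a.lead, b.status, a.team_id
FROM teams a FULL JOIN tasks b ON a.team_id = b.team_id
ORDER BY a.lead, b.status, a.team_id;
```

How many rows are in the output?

13

FULL OUTER JOIN keeps every row from both sides; unmatched rows get NULL for the other side's columns.
Matching on a.team_id = b.team_id. A NULL in a compared column never satisfies the condition.
- team_id=7: 2 matching b row(s), so 2 row(s) emitted.
- team_id=7: 2 matching b row(s), so 2 row(s) emitted.
- team_id=1: no b row matches, row kept with b columns NULL.
- team_id=NULL: no b row matches, row kept with b columns NULL.
- team_id=4: no b row matches, row kept with b columns NULL.
- team_id=1: no b row matches, row kept with b columns NULL.
- 5 row(s) from b found no a partner → padded with NULL.
Total: 4 matched + 9 padded = 13 rows.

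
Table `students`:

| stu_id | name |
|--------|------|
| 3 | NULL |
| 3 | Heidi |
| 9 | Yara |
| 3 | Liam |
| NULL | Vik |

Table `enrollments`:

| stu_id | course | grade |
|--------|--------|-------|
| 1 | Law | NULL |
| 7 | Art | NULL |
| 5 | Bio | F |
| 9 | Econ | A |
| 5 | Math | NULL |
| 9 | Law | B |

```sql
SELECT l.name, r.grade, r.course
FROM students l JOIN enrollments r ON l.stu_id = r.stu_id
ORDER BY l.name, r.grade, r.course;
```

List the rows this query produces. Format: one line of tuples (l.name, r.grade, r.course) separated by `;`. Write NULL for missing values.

(Yara, A, Econ); (Yara, B, Law)

INNER JOIN keeps only pairs where the ON condition holds.
Matching on l.stu_id = r.stu_id. A NULL in a compared column never satisfies the condition.
- l (stu_id=3) has no partner → excluded.
- l (stu_id=3) has no partner → excluded.
- l (stu_id=9) pairs with 2 row(s) of r.
- l (stu_id=3) has no partner → excluded.
- l (stu_id=NULL) has no partner → excluded.
After projecting and ordering:
l.name | r.grade | r.course
Yara | A | Econ
Yara | B | Law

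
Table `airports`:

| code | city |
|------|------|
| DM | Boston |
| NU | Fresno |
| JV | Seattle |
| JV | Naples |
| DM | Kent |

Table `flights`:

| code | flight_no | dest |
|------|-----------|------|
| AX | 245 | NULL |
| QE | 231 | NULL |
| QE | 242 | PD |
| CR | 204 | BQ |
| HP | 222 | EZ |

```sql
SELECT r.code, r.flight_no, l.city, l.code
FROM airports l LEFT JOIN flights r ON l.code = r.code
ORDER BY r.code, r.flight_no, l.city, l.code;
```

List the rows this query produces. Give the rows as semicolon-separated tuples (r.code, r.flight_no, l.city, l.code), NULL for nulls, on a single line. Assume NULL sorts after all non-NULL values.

LEFT JOIN keeps every row from `airports`; unmatched rows get NULL for `flights`'s columns.
Matching on l.code = r.code.
Matched pairs: 0; unmatched l rows kept: 5.

(NULL, NULL, Boston, DM); (NULL, NULL, Fresno, NU); (NULL, NULL, Kent, DM); (NULL, NULL, Naples, JV); (NULL, NULL, Seattle, JV)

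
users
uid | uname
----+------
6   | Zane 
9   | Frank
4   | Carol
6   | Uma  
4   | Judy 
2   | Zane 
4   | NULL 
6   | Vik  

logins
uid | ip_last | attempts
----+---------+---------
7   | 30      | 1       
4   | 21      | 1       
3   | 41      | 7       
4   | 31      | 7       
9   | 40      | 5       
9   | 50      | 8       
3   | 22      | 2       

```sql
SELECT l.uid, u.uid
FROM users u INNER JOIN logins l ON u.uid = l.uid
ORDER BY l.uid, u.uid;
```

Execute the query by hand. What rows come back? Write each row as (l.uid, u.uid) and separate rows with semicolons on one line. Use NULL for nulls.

(4, 4); (4, 4); (4, 4); (4, 4); (4, 4); (4, 4); (9, 9); (9, 9)

INNER JOIN keeps only pairs where the ON condition holds.
Matching on u.uid = l.uid.
- u row (uid=6): no match → dropped.
- u row (uid=9): matches 2 l row(s) → 2 output row(s).
- u row (uid=4): matches 2 l row(s) → 2 output row(s).
- u row (uid=6): no match → dropped.
- u row (uid=4): matches 2 l row(s) → 2 output row(s).
- u row (uid=2): no match → dropped.
- u row (uid=4): matches 2 l row(s) → 2 output row(s).
- u row (uid=6): no match → dropped.
After projecting and ordering:
l.uid | u.uid
4 | 4
4 | 4
4 | 4
4 | 4
4 | 4
4 | 4
9 | 9
9 | 9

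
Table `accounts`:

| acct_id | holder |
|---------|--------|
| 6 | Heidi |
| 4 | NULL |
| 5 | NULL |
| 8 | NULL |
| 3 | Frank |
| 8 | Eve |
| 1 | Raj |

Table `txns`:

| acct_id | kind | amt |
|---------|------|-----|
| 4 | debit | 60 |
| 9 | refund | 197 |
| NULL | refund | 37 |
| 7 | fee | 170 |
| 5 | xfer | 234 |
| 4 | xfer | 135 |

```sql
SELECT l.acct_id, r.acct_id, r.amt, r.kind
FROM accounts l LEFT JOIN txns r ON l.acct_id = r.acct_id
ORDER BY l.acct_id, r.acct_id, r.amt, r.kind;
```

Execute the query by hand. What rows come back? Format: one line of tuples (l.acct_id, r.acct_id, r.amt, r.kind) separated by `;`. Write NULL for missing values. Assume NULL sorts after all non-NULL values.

(1, NULL, NULL, NULL); (3, NULL, NULL, NULL); (4, 4, 60, debit); (4, 4, 135, xfer); (5, 5, 234, xfer); (6, NULL, NULL, NULL); (8, NULL, NULL, NULL); (8, NULL, NULL, NULL)

LEFT JOIN keeps every row from `accounts`; unmatched rows get NULL for `txns`'s columns.
Matching on l.acct_id = r.acct_id. A NULL in a compared column never satisfies the condition.
Matched pairs: 3; unmatched l rows kept: 5.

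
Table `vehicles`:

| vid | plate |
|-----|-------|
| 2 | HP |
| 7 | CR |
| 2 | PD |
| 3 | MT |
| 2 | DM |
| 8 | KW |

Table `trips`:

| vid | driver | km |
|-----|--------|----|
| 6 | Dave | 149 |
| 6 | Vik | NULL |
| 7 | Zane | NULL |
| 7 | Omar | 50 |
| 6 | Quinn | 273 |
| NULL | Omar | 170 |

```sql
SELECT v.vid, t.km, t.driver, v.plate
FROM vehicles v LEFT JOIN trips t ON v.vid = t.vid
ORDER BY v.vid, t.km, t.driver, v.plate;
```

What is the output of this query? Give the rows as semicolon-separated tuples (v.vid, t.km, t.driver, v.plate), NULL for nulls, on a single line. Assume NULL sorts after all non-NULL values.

LEFT JOIN keeps every row from `vehicles`; unmatched rows get NULL for `trips`'s columns.
Matching on v.vid = t.vid. A NULL in a compared column never satisfies the condition.
Matched pairs: 2; unmatched v rows kept: 5.

(2, NULL, NULL, DM); (2, NULL, NULL, HP); (2, NULL, NULL, PD); (3, NULL, NULL, MT); (7, 50, Omar, CR); (7, NULL, Zane, CR); (8, NULL, NULL, KW)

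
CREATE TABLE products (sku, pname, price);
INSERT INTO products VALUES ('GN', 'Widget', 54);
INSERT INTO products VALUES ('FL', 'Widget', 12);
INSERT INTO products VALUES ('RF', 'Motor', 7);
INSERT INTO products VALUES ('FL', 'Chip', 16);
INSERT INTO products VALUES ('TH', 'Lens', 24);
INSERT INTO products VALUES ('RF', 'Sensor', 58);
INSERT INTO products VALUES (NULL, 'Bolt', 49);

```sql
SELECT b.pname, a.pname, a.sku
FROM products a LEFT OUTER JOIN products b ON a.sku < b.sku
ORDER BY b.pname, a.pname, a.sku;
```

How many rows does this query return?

15

LEFT JOIN keeps every row from `products a`; unmatched rows get NULL for `products b`'s columns.
Matching on a.sku < b.sku. A NULL in a compared column never satisfies the condition.
- a[0] sku=GN → 3 match(es) in b → 3 row(s).
- a[1] sku=FL → 4 match(es) in b → 4 row(s).
- a[2] sku=RF → 1 match(es) in b → 1 row(s).
- a[3] sku=FL → 4 match(es) in b → 4 row(s).
- a[4] sku=TH → no match; kept with NULLs on the b side.
- a[5] sku=RF → 1 match(es) in b → 1 row(s).
- a[6] sku=NULL → no match; kept with NULLs on the b side.
Total: 13 matched + 2 padded = 15 rows.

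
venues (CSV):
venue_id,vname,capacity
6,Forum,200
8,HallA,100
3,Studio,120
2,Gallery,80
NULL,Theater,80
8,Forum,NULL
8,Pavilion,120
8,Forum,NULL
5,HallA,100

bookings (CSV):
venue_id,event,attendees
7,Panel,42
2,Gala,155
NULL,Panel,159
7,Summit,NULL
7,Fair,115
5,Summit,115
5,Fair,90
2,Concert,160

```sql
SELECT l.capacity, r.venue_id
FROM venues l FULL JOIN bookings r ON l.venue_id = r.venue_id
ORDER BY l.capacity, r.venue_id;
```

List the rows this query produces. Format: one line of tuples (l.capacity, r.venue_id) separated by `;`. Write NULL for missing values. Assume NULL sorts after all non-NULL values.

FULL OUTER JOIN keeps every row from both sides; unmatched rows get NULL for the other side's columns.
Matching on l.venue_id = r.venue_id. A NULL in a compared column never satisfies the condition.
- l row (venue_id=6): no match → kept, r columns NULL.
- l row (venue_id=8): no match → kept, r columns NULL.
- l row (venue_id=3): no match → kept, r columns NULL.
- l row (venue_id=2): matches 2 r row(s) → 2 output row(s).
- l row (venue_id=NULL): no match → kept, r columns NULL.
- l row (venue_id=8): no match → kept, r columns NULL.
- l row (venue_id=8): no match → kept, r columns NULL.
- l row (venue_id=8): no match → kept, r columns NULL.
- l row (venue_id=5): matches 2 r row(s) → 2 output row(s).
- 4 r row(s) had no l match → kept, l columns NULL.

(80, 2); (80, 2); (80, NULL); (100, 5); (100, 5); (100, NULL); (120, NULL); (120, NULL); (200, NULL); (NULL, 7); (NULL, 7); (NULL, 7); (NULL, NULL); (NULL, NULL); (NULL, NULL)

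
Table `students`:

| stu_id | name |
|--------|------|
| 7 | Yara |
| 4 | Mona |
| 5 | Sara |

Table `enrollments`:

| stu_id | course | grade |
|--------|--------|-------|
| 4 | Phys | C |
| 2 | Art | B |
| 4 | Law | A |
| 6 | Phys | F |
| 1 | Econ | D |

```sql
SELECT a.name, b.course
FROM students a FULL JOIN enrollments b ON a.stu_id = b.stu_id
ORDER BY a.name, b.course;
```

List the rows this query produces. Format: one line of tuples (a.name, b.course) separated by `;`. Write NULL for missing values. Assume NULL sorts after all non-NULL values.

FULL OUTER JOIN keeps every row from both sides; unmatched rows get NULL for the other side's columns.
Matching on a.stu_id = b.stu_id.
- a[0] stu_id=7 → no match; kept with NULLs on the b side.
- a[1] stu_id=4 → 2 match(es) in b → 2 row(s).
- a[2] stu_id=5 → no match; kept with NULLs on the b side.
- 3 b row(s) had no a match → kept, a columns NULL.
After projecting and ordering:
a.name | b.course
Mona | Law
Mona | Phys
Sara | NULL
Yara | NULL
NULL | Art
NULL | Econ
NULL | Phys

(Mona, Law); (Mona, Phys); (Sara, NULL); (Yara, NULL); (NULL, Art); (NULL, Econ); (NULL, Phys)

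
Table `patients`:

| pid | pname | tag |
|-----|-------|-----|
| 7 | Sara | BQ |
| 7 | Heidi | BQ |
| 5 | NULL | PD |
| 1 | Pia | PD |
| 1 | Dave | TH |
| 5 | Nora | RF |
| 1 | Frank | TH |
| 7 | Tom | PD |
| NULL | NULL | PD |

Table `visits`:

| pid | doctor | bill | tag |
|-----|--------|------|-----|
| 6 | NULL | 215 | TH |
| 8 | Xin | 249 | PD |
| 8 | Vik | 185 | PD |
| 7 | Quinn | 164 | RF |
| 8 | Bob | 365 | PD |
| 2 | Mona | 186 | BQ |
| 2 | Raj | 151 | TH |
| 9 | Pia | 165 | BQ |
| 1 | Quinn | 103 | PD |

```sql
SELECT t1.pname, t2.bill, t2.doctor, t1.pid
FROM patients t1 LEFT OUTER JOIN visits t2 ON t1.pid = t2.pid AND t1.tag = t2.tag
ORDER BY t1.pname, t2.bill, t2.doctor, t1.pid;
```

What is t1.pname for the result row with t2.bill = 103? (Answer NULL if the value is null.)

Pia

LEFT JOIN keeps every row from `patients`; unmatched rows get NULL for `visits`'s columns.
Matching on t1.pid = t2.pid AND t1.tag = t2.tag. A NULL in a compared column never satisfies the condition.
Matched pairs: 1; unmatched t1 rows kept: 8.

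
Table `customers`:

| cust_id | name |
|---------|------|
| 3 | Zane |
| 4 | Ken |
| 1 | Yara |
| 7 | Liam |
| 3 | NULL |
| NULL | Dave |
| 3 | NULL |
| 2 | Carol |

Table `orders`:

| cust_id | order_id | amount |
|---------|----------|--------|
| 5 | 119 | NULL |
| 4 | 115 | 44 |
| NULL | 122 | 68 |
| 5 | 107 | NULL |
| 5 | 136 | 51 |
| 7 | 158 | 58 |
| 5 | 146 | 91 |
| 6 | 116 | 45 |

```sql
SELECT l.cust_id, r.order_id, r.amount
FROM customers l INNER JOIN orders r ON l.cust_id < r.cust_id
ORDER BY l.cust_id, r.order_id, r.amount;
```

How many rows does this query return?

INNER JOIN keeps only pairs where the ON condition holds.
Matching on l.cust_id < r.cust_id. A NULL in a compared column never satisfies the condition.
- l (cust_id=3) pairs with 7 row(s) of r.
- l (cust_id=4) pairs with 6 row(s) of r.
- l (cust_id=1) pairs with 7 row(s) of r.
- l (cust_id=7) has no partner → excluded.
- l (cust_id=3) pairs with 7 row(s) of r.
- l (cust_id=NULL) has no partner → excluded.
- l (cust_id=3) pairs with 7 row(s) of r.
- l (cust_id=2) pairs with 7 row(s) of r.
Total: 41 rows.

41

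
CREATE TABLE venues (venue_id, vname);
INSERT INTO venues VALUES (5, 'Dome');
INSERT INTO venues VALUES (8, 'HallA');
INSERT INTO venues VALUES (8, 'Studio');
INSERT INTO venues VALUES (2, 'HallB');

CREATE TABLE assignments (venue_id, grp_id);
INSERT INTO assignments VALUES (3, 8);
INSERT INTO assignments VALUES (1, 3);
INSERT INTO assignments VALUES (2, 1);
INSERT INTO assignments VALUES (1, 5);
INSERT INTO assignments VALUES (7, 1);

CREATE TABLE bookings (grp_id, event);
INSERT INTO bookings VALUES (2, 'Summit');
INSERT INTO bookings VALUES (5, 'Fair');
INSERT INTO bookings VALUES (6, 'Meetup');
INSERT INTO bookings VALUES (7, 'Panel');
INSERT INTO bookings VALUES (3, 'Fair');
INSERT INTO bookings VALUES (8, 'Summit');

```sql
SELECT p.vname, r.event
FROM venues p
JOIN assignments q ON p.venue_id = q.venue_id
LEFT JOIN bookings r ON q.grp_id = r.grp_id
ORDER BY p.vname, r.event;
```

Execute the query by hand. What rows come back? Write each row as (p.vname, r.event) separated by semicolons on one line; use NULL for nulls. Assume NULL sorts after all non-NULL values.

Step 1 — p INNER JOIN q on venue_id → 1 row(s).
Then LEFT JOIN `bookings r` on grp_id: each of those 1 rows is kept; rows whose q.grp_id has no match in r get NULL for r's columns.

(HallB, NULL)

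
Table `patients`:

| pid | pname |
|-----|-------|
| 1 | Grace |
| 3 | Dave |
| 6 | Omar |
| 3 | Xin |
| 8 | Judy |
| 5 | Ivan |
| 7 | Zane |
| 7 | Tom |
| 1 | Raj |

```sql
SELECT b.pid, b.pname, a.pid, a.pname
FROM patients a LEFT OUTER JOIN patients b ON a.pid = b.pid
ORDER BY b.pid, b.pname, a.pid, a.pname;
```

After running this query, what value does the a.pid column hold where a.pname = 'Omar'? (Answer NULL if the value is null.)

LEFT JOIN keeps every row from `patients a`; unmatched rows get NULL for `patients b`'s columns.
Matching on a.pid = b.pid.
- a (pid=1) pairs with 2 row(s) of b.
- a (pid=3) pairs with 2 row(s) of b.
- a (pid=6) pairs with 1 row(s) of b.
- a (pid=3) pairs with 2 row(s) of b.
- a (pid=8) pairs with 1 row(s) of b.
- a (pid=5) pairs with 1 row(s) of b.
- a (pid=7) pairs with 2 row(s) of b.
- a (pid=7) pairs with 2 row(s) of b.
- a (pid=1) pairs with 2 row(s) of b.

6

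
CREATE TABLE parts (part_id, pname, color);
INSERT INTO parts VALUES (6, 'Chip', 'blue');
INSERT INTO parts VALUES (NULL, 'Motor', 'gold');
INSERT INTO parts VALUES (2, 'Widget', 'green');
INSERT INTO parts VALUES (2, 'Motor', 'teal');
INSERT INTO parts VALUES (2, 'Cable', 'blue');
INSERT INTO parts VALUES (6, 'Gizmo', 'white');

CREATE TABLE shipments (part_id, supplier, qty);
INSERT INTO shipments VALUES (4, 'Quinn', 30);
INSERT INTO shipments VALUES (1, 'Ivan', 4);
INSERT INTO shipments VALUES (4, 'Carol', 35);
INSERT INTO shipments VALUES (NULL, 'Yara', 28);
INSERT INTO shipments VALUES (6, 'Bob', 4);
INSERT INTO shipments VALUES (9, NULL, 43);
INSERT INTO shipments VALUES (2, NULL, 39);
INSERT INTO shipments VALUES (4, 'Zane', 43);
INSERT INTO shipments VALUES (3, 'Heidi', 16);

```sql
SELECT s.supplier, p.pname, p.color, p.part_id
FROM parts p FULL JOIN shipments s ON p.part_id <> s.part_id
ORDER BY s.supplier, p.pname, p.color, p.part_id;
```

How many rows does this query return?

37

FULL OUTER JOIN keeps every row from both sides; unmatched rows get NULL for the other side's columns.
Matching on p.part_id <> s.part_id. A NULL in a compared column never satisfies the condition.
- p (part_id=6) pairs with 7 row(s) of s.
- p (part_id=NULL) has no partner → padded with NULL.
- p (part_id=2) pairs with 7 row(s) of s.
- p (part_id=2) pairs with 7 row(s) of s.
- p (part_id=2) pairs with 7 row(s) of s.
- p (part_id=6) pairs with 7 row(s) of s.
- plus 1 unmatched s row(s), each kept with NULL p columns.
Total: 35 matched + 2 padded = 37 rows.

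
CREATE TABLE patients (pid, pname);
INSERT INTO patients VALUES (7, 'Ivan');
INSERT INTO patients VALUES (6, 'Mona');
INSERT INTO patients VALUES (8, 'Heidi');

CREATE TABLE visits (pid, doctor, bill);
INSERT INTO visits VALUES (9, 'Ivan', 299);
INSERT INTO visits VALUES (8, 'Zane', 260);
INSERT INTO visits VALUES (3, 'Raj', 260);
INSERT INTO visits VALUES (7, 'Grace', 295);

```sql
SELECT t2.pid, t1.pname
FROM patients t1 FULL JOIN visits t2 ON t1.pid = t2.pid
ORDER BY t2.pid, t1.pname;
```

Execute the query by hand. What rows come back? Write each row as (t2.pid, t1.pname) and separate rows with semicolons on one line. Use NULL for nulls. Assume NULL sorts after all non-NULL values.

(3, NULL); (7, Ivan); (8, Heidi); (9, NULL); (NULL, Mona)

FULL OUTER JOIN keeps every row from both sides; unmatched rows get NULL for the other side's columns.
Matching on t1.pid = t2.pid.
Matched pairs: 2; unmatched t1 rows kept: 1; unmatched t2 rows kept: 2.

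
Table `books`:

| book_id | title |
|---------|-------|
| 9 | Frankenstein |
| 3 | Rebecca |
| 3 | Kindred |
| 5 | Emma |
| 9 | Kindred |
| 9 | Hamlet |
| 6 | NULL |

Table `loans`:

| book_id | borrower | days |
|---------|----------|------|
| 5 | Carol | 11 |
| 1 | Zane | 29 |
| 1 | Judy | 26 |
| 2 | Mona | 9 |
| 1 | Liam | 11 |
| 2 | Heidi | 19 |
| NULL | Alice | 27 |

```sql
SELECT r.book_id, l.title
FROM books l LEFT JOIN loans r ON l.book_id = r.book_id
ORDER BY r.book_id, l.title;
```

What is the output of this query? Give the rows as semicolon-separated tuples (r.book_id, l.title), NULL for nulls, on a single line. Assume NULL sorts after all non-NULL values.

LEFT JOIN keeps every row from `books`; unmatched rows get NULL for `loans`'s columns.
Matching on l.book_id = r.book_id. A NULL in a compared column never satisfies the condition.
- l (book_id=9) has no partner → padded with NULL.
- l (book_id=3) has no partner → padded with NULL.
- l (book_id=3) has no partner → padded with NULL.
- l (book_id=5) pairs with 1 row(s) of r.
- l (book_id=9) has no partner → padded with NULL.
- l (book_id=9) has no partner → padded with NULL.
- l (book_id=6) has no partner → padded with NULL.
After projecting and ordering:
r.book_id | l.title
5 | Emma
NULL | Frankenstein
NULL | Hamlet
NULL | Kindred
NULL | Kindred
NULL | Rebecca
NULL | NULL

(5, Emma); (NULL, Frankenstein); (NULL, Hamlet); (NULL, Kindred); (NULL, Kindred); (NULL, Rebecca); (NULL, NULL)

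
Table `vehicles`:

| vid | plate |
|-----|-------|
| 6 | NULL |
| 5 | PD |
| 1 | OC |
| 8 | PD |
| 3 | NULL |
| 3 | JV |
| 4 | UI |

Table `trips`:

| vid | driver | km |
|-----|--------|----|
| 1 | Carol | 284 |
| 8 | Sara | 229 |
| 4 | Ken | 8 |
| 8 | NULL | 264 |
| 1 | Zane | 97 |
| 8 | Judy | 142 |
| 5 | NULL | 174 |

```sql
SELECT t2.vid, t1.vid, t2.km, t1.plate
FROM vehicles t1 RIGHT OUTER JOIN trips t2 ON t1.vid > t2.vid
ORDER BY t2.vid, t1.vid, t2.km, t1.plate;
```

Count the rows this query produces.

20

RIGHT JOIN keeps every row from `trips`; unmatched rows get NULL for `vehicles`'s columns.
Matching on t1.vid > t2.vid.
- t1 row (vid=6): matches 4 t2 row(s) → 4 output row(s).
- t1 row (vid=5): matches 3 t2 row(s) → 3 output row(s).
- t1 row (vid=1): no match.
- t1 row (vid=8): matches 4 t2 row(s) → 4 output row(s).
- t1 row (vid=3): matches 2 t2 row(s) → 2 output row(s).
- t1 row (vid=3): matches 2 t2 row(s) → 2 output row(s).
- t1 row (vid=4): matches 2 t2 row(s) → 2 output row(s).
- 3 row(s) from t2 found no t1 partner → padded with NULL.
Total: 17 matched + 3 padded = 20 rows.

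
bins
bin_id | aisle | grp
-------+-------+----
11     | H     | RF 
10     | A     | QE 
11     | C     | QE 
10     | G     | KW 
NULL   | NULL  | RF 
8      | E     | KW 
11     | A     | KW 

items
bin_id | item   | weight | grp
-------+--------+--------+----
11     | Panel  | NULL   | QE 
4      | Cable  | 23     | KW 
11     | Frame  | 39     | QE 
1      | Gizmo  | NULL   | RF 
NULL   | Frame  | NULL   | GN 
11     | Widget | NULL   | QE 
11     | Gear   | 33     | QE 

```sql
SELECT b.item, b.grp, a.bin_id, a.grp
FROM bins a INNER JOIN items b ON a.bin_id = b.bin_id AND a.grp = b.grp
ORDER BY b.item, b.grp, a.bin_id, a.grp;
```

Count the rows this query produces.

4

INNER JOIN keeps only pairs where the ON condition holds.
Matching on a.bin_id = b.bin_id AND a.grp = b.grp. A NULL in a compared column never satisfies the condition.
- a[0] bin_id=11, grp=RF → no match; dropped.
- a[1] bin_id=10, grp=QE → no match; dropped.
- a[2] bin_id=11, grp=QE → 4 match(es) in b → 4 row(s).
- a[3] bin_id=10, grp=KW → no match; dropped.
- a[4] bin_id=NULL, grp=RF → no match; dropped.
- a[5] bin_id=8, grp=KW → no match; dropped.
- a[6] bin_id=11, grp=KW → no match; dropped.
Total: 4 rows.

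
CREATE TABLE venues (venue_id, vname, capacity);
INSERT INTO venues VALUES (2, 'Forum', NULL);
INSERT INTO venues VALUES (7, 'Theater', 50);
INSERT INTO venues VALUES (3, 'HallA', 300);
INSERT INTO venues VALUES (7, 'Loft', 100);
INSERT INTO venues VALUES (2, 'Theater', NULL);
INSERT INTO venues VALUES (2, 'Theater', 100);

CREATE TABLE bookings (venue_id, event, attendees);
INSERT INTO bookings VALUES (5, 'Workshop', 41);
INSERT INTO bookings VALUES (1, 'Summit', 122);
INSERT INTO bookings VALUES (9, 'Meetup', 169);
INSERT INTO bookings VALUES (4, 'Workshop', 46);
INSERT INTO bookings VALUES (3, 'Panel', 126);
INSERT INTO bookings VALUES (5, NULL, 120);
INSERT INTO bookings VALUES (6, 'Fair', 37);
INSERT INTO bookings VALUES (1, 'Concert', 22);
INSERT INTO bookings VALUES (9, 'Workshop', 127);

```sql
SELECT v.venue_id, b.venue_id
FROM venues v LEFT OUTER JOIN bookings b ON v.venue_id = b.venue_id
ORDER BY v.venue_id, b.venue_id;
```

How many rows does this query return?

LEFT JOIN keeps every row from `venues`; unmatched rows get NULL for `bookings`'s columns.
Matching on v.venue_id = b.venue_id.
- v row (venue_id=2): no match → kept, b columns NULL.
- v row (venue_id=7): no match → kept, b columns NULL.
- v row (venue_id=3): matches 1 b row(s) → 1 output row(s).
- v row (venue_id=7): no match → kept, b columns NULL.
- v row (venue_id=2): no match → kept, b columns NULL.
- v row (venue_id=2): no match → kept, b columns NULL.
Total: 1 matched + 5 padded = 6 rows.

6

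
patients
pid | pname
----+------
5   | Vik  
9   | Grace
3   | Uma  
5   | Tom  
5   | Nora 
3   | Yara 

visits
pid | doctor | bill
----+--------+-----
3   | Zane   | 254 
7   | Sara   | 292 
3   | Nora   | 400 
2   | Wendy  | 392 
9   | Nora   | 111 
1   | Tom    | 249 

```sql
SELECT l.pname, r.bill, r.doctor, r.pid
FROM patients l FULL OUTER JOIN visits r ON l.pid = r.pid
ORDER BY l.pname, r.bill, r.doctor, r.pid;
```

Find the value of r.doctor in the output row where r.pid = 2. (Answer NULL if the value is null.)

FULL OUTER JOIN keeps every row from both sides; unmatched rows get NULL for the other side's columns.
Matching on l.pid = r.pid.
- l row (pid=5): no match → kept, r columns NULL.
- l row (pid=9): matches 1 r row(s) → 1 output row(s).
- l row (pid=3): matches 2 r row(s) → 2 output row(s).
- l row (pid=5): no match → kept, r columns NULL.
- l row (pid=5): no match → kept, r columns NULL.
- l row (pid=3): matches 2 r row(s) → 2 output row(s).
- 3 row(s) from r found no l partner → padded with NULL.

Wendy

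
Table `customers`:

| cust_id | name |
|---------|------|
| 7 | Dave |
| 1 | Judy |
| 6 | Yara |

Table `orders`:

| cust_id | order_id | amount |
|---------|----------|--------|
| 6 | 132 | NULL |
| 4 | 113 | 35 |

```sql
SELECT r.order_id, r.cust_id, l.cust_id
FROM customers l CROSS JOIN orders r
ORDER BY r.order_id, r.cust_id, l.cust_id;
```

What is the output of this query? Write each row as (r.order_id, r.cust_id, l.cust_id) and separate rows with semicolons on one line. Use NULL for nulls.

(113, 4, 1); (113, 4, 6); (113, 4, 7); (132, 6, 1); (132, 6, 6); (132, 6, 7)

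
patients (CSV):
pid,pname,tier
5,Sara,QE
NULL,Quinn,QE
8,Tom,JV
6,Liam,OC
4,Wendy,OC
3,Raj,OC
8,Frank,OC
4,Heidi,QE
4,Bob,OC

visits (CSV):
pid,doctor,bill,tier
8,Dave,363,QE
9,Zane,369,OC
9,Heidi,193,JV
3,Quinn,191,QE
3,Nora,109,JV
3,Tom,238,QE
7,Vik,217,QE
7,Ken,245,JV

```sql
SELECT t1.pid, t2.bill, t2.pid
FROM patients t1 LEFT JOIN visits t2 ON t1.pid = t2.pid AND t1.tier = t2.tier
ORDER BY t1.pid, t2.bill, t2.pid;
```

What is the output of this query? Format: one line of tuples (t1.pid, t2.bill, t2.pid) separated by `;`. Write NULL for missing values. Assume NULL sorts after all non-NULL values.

(3, NULL, NULL); (4, NULL, NULL); (4, NULL, NULL); (4, NULL, NULL); (5, NULL, NULL); (6, NULL, NULL); (8, NULL, NULL); (8, NULL, NULL); (NULL, NULL, NULL)

LEFT JOIN keeps every row from `patients`; unmatched rows get NULL for `visits`'s columns.
Matching on t1.pid = t2.pid AND t1.tier = t2.tier. A NULL in a compared column never satisfies the condition.
- pid=5, tier=QE: no t2 row matches, row kept with t2 columns NULL.
- pid=NULL, tier=QE: no t2 row matches, row kept with t2 columns NULL.
- pid=8, tier=JV: no t2 row matches, row kept with t2 columns NULL.
- pid=6, tier=OC: no t2 row matches, row kept with t2 columns NULL.
- pid=4, tier=OC: no t2 row matches, row kept with t2 columns NULL.
- pid=3, tier=OC: no t2 row matches, row kept with t2 columns NULL.
- pid=8, tier=OC: no t2 row matches, row kept with t2 columns NULL.
- pid=4, tier=QE: no t2 row matches, row kept with t2 columns NULL.
- pid=4, tier=OC: no t2 row matches, row kept with t2 columns NULL.
After projecting and ordering:
t1.pid | t2.bill | t2.pid
3 | NULL | NULL
4 | NULL | NULL
4 | NULL | NULL
4 | NULL | NULL
5 | NULL | NULL
6 | NULL | NULL
8 | NULL | NULL
8 | NULL | NULL
NULL | NULL | NULL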